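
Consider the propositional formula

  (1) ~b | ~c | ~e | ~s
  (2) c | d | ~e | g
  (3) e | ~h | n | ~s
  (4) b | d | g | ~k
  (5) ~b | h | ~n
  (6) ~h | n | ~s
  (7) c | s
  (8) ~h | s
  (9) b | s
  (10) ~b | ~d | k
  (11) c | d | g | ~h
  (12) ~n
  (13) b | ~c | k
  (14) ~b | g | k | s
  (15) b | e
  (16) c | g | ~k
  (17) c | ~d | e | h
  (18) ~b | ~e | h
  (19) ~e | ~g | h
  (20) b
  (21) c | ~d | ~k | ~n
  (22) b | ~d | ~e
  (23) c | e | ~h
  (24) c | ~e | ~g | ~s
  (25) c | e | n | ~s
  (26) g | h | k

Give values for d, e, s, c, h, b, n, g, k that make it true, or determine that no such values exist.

d: False, e: False, s: False, c: True, h: False, b: True, n: False, g: True, k: True

Unit clause (~n) forces n = False.
Unit clause (b) forces b = True.
Set d = False.
Try e = True:
  (~b | ~e | h) forces h = True.
  (~h | n | ~s) forces s = False.
  clause (~h | s) is falsified — backtrack.
So e = False.
Set s = False.
  then (c | s) forces c = True.
  then (~h | s) forces h = False.
Set g = True.
Set k = True.
All clauses satisfied.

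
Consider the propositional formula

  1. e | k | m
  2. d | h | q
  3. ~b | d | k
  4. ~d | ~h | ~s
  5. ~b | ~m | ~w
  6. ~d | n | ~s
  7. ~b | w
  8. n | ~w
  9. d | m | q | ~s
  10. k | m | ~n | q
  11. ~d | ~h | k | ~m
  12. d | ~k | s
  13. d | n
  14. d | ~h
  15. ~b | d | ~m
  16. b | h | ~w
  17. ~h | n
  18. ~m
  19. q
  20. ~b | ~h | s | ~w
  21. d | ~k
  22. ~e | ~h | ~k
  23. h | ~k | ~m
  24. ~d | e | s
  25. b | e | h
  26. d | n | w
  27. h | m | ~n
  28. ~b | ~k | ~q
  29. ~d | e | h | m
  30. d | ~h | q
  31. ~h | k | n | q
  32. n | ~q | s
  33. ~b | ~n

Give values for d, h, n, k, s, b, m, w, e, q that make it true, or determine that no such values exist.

d = True; h = True; n = True; k = False; s = False; b = False; m = False; w = False; e = True; q = True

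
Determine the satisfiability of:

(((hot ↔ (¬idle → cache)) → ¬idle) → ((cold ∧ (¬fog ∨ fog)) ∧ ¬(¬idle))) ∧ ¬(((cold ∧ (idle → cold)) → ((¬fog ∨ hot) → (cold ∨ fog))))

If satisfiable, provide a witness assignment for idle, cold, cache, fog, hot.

UNSATISFIABLE

The conjunct ¬(((cold ∧ (idle → cold)) → ((¬fog ∨ hot) → (cold ∨ fog)))) is unsatisfiable on its own:
  cold = True: this becomes ¬((True → True)) = False.
  cold = False: this becomes ¬((False → ((¬fog ∨ hot) → fog))) = False.
So the whole conjunction is unsatisfiable.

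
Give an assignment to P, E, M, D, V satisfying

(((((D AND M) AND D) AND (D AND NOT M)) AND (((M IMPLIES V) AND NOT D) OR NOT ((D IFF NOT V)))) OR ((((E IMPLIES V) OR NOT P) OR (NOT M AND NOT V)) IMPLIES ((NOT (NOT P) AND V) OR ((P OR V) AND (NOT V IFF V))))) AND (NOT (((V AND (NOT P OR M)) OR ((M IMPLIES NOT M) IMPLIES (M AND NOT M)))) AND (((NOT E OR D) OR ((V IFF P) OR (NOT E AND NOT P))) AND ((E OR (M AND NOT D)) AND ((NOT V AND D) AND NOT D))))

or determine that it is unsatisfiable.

No satisfying assignment exists.

Case D = True: the conjunct NOT D is False.
Case D = False: the conjunct D is False.
Both cases fail — unsatisfiable.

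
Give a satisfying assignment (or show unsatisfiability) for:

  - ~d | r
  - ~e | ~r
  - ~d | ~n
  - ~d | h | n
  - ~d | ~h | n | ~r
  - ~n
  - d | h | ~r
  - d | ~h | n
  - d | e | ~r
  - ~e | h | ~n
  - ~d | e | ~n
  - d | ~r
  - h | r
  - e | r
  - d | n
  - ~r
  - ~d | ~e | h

Case n = True:
  Clause (~n) is falsified — contradiction.
Case n = False:
  (d | n) forces d = True.
  (~d | r) forces r = True.
  Clause (~r) is falsified — contradiction.
Both cases fail, so the formula is unsatisfiable.

UNSATISFIABLE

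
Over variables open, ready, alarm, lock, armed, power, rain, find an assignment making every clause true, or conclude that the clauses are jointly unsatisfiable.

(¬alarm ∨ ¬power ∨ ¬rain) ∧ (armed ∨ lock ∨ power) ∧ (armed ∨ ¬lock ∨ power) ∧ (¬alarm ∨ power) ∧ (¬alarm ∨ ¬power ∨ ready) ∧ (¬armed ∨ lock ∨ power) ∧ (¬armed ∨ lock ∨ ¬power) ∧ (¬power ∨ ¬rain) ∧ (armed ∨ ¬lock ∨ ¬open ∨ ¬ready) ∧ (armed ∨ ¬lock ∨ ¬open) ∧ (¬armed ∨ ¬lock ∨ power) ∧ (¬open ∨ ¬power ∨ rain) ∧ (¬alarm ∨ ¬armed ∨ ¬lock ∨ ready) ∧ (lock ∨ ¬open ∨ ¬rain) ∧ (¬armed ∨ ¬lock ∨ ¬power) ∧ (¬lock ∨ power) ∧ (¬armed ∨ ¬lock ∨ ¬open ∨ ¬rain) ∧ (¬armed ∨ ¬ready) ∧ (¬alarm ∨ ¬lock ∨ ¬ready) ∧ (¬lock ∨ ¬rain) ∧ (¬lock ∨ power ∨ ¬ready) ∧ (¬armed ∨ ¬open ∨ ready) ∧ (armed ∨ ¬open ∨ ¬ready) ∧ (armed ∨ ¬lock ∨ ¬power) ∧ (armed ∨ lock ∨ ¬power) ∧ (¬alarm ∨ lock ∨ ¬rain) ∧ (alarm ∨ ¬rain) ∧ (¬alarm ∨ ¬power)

Case lock = True:
  (¬lock ∨ power) forces power = True.
  (¬power ∨ ¬rain) forces rain = False.
  (¬open ∨ ¬power ∨ rain) forces open = False.
  (¬armed ∨ ¬lock ∨ ¬power) forces armed = False.
  Clause (armed ∨ ¬lock ∨ ¬power) is falsified — contradiction.
Case lock = False:
  If power = True:
    (¬armed ∨ lock ∨ ¬power) forces armed = False.
    clause (armed ∨ lock ∨ ¬power) is falsified.
  If power = False:
    (armed ∨ lock ∨ power) forces armed = True.
    clause (¬armed ∨ lock ∨ power) is falsified.
  Every sub-case reaches a contradiction.
Both cases fail, so the formula is unsatisfiable.

UNSATISFIABLE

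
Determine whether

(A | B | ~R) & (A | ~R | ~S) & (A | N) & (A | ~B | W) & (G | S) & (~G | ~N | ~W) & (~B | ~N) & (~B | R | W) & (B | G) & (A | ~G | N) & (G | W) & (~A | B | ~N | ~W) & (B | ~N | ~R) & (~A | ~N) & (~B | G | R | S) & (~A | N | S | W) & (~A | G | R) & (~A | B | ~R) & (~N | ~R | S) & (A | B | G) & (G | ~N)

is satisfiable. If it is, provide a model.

S=T; B=T; A=T; G=F; W=T; R=T; N=F

Set S = True.
Set B = True.
  then (~B | ~N) forces N = False.
  then (A | N) forces A = True.
Set G = False.
  then (G | W) forces W = True.
  then (~A | G | R) forces R = True.
All clauses satisfied.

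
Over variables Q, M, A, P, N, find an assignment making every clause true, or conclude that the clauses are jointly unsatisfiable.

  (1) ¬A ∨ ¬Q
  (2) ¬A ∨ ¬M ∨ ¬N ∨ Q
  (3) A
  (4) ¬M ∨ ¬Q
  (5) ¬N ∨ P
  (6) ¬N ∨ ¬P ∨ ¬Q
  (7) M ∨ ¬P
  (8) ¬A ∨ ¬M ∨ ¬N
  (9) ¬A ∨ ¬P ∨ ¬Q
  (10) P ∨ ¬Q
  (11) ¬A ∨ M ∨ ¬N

Q: False, M: True, A: True, P: False, N: False

Unit clause (A) forces A = True.
In (¬A ∨ ¬Q) only ¬Q is left, so Q = False.
Set M = True.
  then (¬A ∨ ¬M ∨ ¬N ∨ Q) forces N = False.
Set P = False.
All clauses satisfied.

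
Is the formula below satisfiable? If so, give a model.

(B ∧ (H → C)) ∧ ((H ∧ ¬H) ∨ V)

H = False, V = True, B = True, C = False

  B ∧ (H → C) = True
    H → C = True
  (H ∧ ¬H) ∨ V = True
    H ∧ ¬H = False
      ¬H = True
Both conjuncts True, so the formula holds.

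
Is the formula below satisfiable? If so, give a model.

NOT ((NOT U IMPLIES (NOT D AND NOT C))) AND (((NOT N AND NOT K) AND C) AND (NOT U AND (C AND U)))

Case U = True: the conjunct NOT ((NOT U IMPLIES (NOT D AND NOT C))) becomes NOT ((False IMPLIES (NOT D AND NOT C))) = False.
Case U = False: the conjunct U is False.
Both cases fail — unsatisfiable.

UNSATISFIABLE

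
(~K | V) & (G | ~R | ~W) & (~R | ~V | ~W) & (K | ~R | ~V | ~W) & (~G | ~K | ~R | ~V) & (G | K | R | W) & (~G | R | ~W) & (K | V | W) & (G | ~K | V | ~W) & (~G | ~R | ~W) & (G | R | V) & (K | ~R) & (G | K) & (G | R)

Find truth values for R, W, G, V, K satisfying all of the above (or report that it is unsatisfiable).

R = False; W = False; G = True; V = True; K = False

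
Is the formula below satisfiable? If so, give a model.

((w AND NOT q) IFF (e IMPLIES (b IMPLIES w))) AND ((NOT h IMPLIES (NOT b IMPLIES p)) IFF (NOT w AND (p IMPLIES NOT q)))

b = True, h = True, q = True, w = False, p = False, e = True

  (w AND NOT q) IFF (e IMPLIES (b IMPLIES w)) = True
    w AND NOT q = False
      NOT q = False
    e IMPLIES (b IMPLIES w) = False
      b IMPLIES w = False
  (NOT h IMPLIES (NOT b IMPLIES p)) IFF (NOT w AND (p IMPLIES NOT q)) = True
    NOT h IMPLIES (NOT b IMPLIES p) = True
      NOT h = False
      NOT b IMPLIES p = True
        NOT b = False
    NOT w AND (p IMPLIES NOT q) = True
      NOT w = True
      p IMPLIES NOT q = True
        NOT q = False
Both conjuncts True, so the formula holds.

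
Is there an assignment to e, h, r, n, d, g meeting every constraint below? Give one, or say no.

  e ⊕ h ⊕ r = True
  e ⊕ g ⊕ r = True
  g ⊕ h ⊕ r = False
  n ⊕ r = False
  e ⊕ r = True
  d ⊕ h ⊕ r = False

e = True, h = False, r = False, n = False, d = False, g = False

e ⊕ h ⊕ r = T ⊕ F ⊕ F = True ✓
e ⊕ g ⊕ r = T ⊕ F ⊕ F = True ✓
g ⊕ h ⊕ r = F ⊕ F ⊕ F = False ✓
n ⊕ r = F ⊕ F = False ✓
e ⊕ r = T ⊕ F = True ✓
d ⊕ h ⊕ r = F ⊕ F ⊕ F = False ✓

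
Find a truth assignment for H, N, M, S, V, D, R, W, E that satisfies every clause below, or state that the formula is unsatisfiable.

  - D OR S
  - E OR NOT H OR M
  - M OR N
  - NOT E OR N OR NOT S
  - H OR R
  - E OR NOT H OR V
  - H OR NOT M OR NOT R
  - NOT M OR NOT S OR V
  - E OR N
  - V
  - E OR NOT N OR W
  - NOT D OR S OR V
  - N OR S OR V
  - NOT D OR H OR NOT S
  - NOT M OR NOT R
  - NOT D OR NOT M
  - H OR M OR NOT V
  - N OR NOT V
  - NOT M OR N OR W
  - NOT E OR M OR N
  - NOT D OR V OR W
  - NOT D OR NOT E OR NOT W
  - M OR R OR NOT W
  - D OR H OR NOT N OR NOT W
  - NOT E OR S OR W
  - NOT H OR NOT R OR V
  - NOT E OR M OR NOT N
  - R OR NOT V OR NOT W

H=T, N=T, M=T, S=T, V=T, D=F, R=F, W=F, E=T

Unit clause (V) forces V = True.
In (N OR NOT V) only N is left, so N = True.
Try H = False:
  (H OR R) forces R = True.
  (H OR NOT M OR NOT R) forces M = False.
  clause (H OR M OR NOT V) is falsified — backtrack.
So H = True.
Set M = True.
  then (NOT M OR NOT R) forces R = False.
  then (NOT D OR NOT M) forces D = False.
  then (R OR NOT V OR NOT W) forces W = False.
  then (D OR S) forces S = True.
  then (E OR NOT N OR W) forces E = True.
All clauses satisfied.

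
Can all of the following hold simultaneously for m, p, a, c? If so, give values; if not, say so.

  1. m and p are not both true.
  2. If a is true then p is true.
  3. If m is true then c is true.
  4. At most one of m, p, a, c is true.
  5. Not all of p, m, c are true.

m=F, p=F, a=F, c=T

  (1) m=F, p=F — not both ✓
  (2) a=F ⇒ p: vacuous ✓
  (3) m=F ⇒ c: vacuous ✓
  (4) {m, p, a, c}: 1 true — at most one ✓
  (5) {p, m, c}: 1/3 true — not all ✓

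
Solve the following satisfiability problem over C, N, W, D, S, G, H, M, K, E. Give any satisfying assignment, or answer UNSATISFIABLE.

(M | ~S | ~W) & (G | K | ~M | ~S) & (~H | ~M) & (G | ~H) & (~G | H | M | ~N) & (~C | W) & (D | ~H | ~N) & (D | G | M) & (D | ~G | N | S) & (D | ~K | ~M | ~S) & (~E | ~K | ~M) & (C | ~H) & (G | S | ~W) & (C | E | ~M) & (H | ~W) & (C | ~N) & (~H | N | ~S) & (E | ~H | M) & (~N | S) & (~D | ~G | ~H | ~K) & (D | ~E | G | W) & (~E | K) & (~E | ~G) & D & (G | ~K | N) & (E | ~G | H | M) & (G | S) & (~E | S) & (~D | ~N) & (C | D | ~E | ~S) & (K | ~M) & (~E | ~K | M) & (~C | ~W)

C = False; N = False; W = False; D = True; S = True; G = False; H = False; M = False; K = False; E = False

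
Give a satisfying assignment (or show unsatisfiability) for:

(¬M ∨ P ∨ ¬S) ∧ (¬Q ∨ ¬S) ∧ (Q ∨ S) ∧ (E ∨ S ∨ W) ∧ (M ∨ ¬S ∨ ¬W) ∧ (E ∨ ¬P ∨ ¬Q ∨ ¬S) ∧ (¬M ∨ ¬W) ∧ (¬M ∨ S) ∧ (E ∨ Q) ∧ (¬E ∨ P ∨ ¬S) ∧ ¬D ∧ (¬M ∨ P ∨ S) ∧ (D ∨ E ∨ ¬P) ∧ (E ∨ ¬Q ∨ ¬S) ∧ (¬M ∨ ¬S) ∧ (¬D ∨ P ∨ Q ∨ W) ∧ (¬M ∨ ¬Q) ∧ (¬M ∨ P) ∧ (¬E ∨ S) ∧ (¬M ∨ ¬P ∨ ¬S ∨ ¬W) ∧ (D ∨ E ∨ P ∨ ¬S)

Unit clause (¬D) forces D = False.
Set P = False.
  then (¬M ∨ P) forces M = False.
Try E = True:
  (¬E ∨ P ∨ ¬S) forces S = False.
  clause (¬E ∨ S) is falsified — backtrack.
So E = False.
  then (E ∨ Q) forces Q = True.
  then (E ∨ ¬Q ∨ ¬S) forces S = False.
  then (E ∨ S ∨ W) forces W = True.
All clauses satisfied.

P = False, E = False, M = False, W = True, D = False, S = False, Q = True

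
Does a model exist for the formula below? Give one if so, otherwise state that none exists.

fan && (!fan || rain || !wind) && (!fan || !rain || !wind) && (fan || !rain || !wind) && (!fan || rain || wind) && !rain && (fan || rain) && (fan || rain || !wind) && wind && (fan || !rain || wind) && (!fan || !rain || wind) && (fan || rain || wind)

Case rain = True:
  Clause (!rain) is falsified — contradiction.
Case rain = False:
  (fan) forces fan = True.
  (!fan || rain || !wind) forces wind = False.
  Clause (!fan || rain || wind) is falsified — contradiction.
Both cases fail, so the formula is unsatisfiable.

No satisfying assignment exists.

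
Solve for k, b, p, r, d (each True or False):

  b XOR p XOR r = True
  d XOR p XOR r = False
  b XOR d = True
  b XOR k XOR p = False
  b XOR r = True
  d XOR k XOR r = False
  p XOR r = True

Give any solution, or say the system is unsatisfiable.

k=F, b=F, p=F, r=T, d=T

b XOR p XOR r = F XOR F XOR T = True ✓
d XOR p XOR r = T XOR F XOR T = False ✓
b XOR d = F XOR T = True ✓
b XOR k XOR p = F XOR F XOR F = False ✓
b XOR r = F XOR T = True ✓
d XOR k XOR r = T XOR F XOR T = False ✓
p XOR r = F XOR T = True ✓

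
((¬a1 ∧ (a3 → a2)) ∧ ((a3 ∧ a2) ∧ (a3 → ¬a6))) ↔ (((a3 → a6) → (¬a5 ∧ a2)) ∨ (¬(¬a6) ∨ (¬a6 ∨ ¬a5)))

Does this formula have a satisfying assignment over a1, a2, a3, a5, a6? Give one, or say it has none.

a1 = False, a2 = True, a3 = True, a5 = False, a6 = False

  ((¬a1 ∧ (a3 → a2)) ∧ ((a3 ∧ a2) ∧ (a3 → ¬a6))) ↔ (((a3 → a6) → (¬a5 ∧ a2)) ∨ (¬(¬a6) ∨ (¬a6 ∨ ¬a5))) = True
    (¬a1 ∧ (a3 → a2)) ∧ ((a3 ∧ a2) ∧ (a3 → ¬a6)) = True
      ¬a1 ∧ (a3 → a2) = True
        ¬a1 = True
        a3 → a2 = True
      (a3 ∧ a2) ∧ (a3 → ¬a6) = True
        a3 ∧ a2 = True
        a3 → ¬a6 = True
          ¬a6 = True
    ((a3 → a6) → (¬a5 ∧ a2)) ∨ (¬(¬a6) ∨ (¬a6 ∨ ¬a5)) = True
      (a3 → a6) → (¬a5 ∧ a2) = True
        a3 → a6 = False
        ¬a5 ∧ a2 = True
          ¬a5 = True
      ¬(¬a6) ∨ (¬a6 ∨ ¬a5) = True
        ¬(¬a6) = False
          ¬a6 = True
        ¬a6 ∨ ¬a5 = True
          ¬a6 = True
          ¬a5 = True
The formula evaluates to True.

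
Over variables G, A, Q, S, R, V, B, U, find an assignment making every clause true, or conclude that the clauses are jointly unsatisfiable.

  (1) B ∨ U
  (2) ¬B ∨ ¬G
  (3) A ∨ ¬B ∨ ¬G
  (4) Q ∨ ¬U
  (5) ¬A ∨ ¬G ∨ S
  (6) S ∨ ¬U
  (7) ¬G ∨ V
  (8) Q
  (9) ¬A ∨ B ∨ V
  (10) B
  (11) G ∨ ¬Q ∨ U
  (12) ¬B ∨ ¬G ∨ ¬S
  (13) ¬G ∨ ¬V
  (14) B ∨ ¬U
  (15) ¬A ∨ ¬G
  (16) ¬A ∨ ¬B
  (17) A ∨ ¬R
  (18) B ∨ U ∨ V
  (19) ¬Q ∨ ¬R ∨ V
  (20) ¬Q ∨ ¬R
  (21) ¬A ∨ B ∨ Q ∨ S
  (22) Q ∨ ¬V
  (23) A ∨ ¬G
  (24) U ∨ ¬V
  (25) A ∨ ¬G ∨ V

G: False, A: False, Q: True, S: True, R: False, V: False, B: True, U: True

Unit clause (Q) forces Q = True.
Unit clause (B) forces B = True.
In (¬A ∨ ¬B) only ¬A is left, so A = False.
In (A ∨ ¬R) only ¬R is left, so R = False.
In (A ∨ ¬G) only ¬G is left, so G = False.
In (G ∨ ¬Q ∨ U) only U is left, so U = True.
In (S ∨ ¬U) only S is left, so S = True.
Set V = False.
All clauses satisfied.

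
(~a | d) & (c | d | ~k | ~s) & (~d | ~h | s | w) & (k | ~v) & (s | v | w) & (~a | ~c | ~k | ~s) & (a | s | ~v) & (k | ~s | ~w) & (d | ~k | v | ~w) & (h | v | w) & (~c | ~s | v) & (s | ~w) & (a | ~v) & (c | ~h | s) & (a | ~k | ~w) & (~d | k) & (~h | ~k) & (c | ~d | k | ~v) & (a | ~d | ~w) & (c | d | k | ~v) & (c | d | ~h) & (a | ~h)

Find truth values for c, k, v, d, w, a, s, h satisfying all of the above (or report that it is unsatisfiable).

c = False, k = True, v = True, d = True, w = False, a = True, s = True, h = False

Set c = False.
Set k = True.
  then (~h | ~k) forces h = False.
Set v = True.
  then (a | ~v) forces a = True.
  then (~a | d) forces d = True.
Set w = False.
Set s = True.
All clauses satisfied.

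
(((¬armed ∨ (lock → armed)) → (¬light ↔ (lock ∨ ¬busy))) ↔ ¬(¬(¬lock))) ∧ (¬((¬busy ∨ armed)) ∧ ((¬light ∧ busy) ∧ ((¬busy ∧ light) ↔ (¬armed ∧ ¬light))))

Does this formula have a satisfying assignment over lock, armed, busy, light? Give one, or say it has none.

Unsatisfiable — no assignment works.

Case light = True: the conjunct ¬light is False.
Case light = False: the formula simplifies to (((¬armed ∨ (lock → armed)) → (lock ∨ ¬busy)) ↔ ¬(¬(¬lock))) ∧ (¬((¬busy ∨ armed)) ∧ (busy ∧ armed)).
  armed = True: the conjunct ¬((¬busy ∨ armed)) becomes ¬((¬busy ∨ True)) = False.
  armed = False: the conjunct armed is False.
Both cases fail — unsatisfiable.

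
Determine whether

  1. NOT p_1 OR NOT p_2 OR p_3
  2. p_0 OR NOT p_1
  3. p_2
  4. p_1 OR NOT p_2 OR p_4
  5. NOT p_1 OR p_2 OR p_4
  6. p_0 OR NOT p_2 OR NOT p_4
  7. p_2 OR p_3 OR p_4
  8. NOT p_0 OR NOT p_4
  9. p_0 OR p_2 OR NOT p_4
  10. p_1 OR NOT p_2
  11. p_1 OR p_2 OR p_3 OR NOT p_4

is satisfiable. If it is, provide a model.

p_0 = True, p_1 = True, p_2 = True, p_3 = True, p_4 = False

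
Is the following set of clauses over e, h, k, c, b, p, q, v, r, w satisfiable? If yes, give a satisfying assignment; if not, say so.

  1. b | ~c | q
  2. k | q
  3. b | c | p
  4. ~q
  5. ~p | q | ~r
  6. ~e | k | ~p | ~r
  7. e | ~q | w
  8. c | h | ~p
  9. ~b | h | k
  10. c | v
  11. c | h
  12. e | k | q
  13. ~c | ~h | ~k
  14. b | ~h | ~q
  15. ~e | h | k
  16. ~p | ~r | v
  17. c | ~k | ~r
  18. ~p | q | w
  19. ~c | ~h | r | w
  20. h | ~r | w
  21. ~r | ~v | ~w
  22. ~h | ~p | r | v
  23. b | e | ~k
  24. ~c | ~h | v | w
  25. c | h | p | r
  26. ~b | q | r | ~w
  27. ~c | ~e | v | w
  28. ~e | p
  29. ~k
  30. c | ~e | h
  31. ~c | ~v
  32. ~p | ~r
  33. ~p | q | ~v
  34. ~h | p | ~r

UNSATISFIABLE

Case k = True:
  Clause (~k) is falsified — contradiction.
Case k = False:
  (k | q) forces q = True.
  Clause (~q) is falsified — contradiction.
Both cases fail, so the formula is unsatisfiable.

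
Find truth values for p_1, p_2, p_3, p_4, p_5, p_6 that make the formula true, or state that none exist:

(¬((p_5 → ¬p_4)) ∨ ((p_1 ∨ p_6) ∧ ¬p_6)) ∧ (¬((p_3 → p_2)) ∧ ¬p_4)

p_1 = True, p_2 = False, p_3 = True, p_4 = False, p_5 = True, p_6 = False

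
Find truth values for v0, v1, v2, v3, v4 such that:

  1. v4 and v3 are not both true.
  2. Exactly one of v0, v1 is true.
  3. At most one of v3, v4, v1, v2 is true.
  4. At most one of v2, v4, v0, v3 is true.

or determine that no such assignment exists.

v0 = True, v1 = False, v2 = False, v3 = False, v4 = False

  (1) v4=F, v3=F — not both ✓
  (2) {v0, v1}: 1 true — exactly one ✓
  (3) {v3, v4, v1, v2}: 0 true — at most one ✓
  (4) {v2, v4, v0, v3}: 1 true — at most one ✓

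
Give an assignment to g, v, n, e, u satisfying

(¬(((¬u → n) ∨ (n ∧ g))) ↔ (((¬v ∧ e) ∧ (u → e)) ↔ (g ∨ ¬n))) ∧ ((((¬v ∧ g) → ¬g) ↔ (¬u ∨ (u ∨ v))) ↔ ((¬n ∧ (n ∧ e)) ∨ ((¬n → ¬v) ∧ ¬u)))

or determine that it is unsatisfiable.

g = True; v = False; n = False; e = False; u = True

  ¬(((¬u → n) ∨ (n ∧ g))) ↔ (((¬v ∧ e) ∧ (u → e)) ↔ (g ∨ ¬n)) = True
    ¬(((¬u → n) ∨ (n ∧ g))) = False
      (¬u → n) ∨ (n ∧ g) = True
        ¬u → n = True
          ¬u = False
        n ∧ g = False
    ((¬v ∧ e) ∧ (u → e)) ↔ (g ∨ ¬n) = False
      (¬v ∧ e) ∧ (u → e) = False
        ¬v ∧ e = False
          ¬v = True
        u → e = False
      g ∨ ¬n = True
        ¬n = True
  (((¬v ∧ g) → ¬g) ↔ (¬u ∨ (u ∨ v))) ↔ ((¬n ∧ (n ∧ e)) ∨ ((¬n → ¬v) ∧ ¬u)) = True
    ((¬v ∧ g) → ¬g) ↔ (¬u ∨ (u ∨ v)) = False
      (¬v ∧ g) → ¬g = False
        ¬v ∧ g = True
          ¬v = True
        ¬g = False
      ¬u ∨ (u ∨ v) = True
        ¬u = False
        u ∨ v = True
    (¬n ∧ (n ∧ e)) ∨ ((¬n → ¬v) ∧ ¬u) = False
      ¬n ∧ (n ∧ e) = False
        ¬n = True
        n ∧ e = False
      (¬n → ¬v) ∧ ¬u = False
        ¬n → ¬v = True
          ¬n = True
          ¬v = True
        ¬u = False
Both conjuncts True, so the formula holds.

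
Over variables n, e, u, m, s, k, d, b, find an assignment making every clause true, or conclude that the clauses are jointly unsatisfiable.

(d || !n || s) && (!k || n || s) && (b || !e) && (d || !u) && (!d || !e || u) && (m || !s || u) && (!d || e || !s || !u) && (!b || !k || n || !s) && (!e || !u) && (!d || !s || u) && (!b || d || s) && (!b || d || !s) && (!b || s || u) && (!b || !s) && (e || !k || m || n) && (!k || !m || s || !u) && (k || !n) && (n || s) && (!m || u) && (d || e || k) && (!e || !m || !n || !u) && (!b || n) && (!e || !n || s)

Set n = True.
  then (k || !n) forces k = True.
Try e = True:
  (b || !e) forces b = True.
  (!e || !u) forces u = False.
  (!d || !e || u) forces d = False.
  (d || !n || s) forces s = True.
  clause (!b || d || !s) is falsified — backtrack.
So e = False.
Set u = True.
  then (d || !u) forces d = True.
  then (!d || e || !s || !u) forces s = False.
  then (!k || !m || s || !u) forces m = False.
Set b = False.
All clauses satisfied.

n=T, e=F, u=T, m=F, s=F, k=T, d=T, b=F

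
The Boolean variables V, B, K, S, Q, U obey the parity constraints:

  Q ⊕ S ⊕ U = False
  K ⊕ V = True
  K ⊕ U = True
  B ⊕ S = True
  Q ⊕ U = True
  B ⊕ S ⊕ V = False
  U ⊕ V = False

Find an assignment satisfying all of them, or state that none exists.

V=T, B=F, K=F, S=T, Q=F, U=T

Q ⊕ S ⊕ U = F ⊕ T ⊕ T = False ✓
K ⊕ V = F ⊕ T = True ✓
K ⊕ U = F ⊕ T = True ✓
B ⊕ S = F ⊕ T = True ✓
Q ⊕ U = F ⊕ T = True ✓
B ⊕ S ⊕ V = F ⊕ T ⊕ T = False ✓
U ⊕ V = T ⊕ T = False ✓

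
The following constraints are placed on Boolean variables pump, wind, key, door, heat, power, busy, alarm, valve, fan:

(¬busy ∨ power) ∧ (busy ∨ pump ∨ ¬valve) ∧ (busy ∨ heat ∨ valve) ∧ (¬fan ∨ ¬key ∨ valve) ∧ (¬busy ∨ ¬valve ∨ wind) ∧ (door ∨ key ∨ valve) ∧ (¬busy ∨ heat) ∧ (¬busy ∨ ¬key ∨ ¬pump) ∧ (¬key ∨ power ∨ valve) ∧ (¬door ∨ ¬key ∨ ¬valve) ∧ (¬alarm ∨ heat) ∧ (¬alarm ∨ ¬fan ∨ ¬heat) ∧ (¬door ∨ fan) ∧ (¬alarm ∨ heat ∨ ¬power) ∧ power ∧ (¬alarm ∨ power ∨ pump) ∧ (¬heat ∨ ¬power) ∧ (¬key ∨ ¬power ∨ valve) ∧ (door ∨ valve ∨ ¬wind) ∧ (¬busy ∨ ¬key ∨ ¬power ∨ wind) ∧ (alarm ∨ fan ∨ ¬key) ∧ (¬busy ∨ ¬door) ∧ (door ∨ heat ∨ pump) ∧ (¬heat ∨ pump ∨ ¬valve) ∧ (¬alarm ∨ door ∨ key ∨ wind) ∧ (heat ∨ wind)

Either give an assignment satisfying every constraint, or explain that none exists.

Unit clause (power) forces power = True.
In (¬heat ∨ ¬power) only ¬heat is left, so heat = False.
In (heat ∨ wind) only wind is left, so wind = True.
In (¬busy ∨ heat) only ¬busy is left, so busy = False.
In (¬alarm ∨ heat) only ¬alarm is left, so alarm = False.
In (busy ∨ heat ∨ valve) only valve is left, so valve = True.
In (busy ∨ pump ∨ ¬valve) only pump is left, so pump = True.
Set key = False.
Set door = True.
  then (¬door ∨ fan) forces fan = True.
All clauses satisfied.

pump: True; wind: True; key: False; door: True; heat: False; power: True; busy: False; alarm: False; valve: True; fan: True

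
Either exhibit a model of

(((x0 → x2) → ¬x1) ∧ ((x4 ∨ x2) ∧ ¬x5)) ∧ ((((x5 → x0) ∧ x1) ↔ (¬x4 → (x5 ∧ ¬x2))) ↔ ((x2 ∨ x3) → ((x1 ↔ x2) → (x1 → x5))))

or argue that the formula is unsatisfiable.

x0: False; x1: False; x2: True; x3: False; x4: False; x5: False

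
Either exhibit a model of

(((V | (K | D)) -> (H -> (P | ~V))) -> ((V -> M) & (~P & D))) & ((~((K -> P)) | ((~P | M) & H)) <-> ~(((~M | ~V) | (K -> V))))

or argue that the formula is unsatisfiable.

M = True, D = True, K = False, V = False, H = False, P = False

  ((V | (K | D)) -> (H -> (P | ~V))) -> ((V -> M) & (~P & D)) = True
    (V | (K | D)) -> (H -> (P | ~V)) = True
      V | (K | D) = True
        K | D = True
      H -> (P | ~V) = True
        P | ~V = True
          ~V = True
    (V -> M) & (~P & D) = True
      V -> M = True
      ~P & D = True
        ~P = True
  (~((K -> P)) | ((~P | M) & H)) <-> ~(((~M | ~V) | (K -> V))) = True
    ~((K -> P)) | ((~P | M) & H) = False
      ~((K -> P)) = False
        K -> P = True
      (~P | M) & H = False
        ~P | M = True
          ~P = True
    ~(((~M | ~V) | (K -> V))) = False
      (~M | ~V) | (K -> V) = True
        ~M | ~V = True
          ~M = False
          ~V = True
        K -> V = True
Both conjuncts True, so the formula holds.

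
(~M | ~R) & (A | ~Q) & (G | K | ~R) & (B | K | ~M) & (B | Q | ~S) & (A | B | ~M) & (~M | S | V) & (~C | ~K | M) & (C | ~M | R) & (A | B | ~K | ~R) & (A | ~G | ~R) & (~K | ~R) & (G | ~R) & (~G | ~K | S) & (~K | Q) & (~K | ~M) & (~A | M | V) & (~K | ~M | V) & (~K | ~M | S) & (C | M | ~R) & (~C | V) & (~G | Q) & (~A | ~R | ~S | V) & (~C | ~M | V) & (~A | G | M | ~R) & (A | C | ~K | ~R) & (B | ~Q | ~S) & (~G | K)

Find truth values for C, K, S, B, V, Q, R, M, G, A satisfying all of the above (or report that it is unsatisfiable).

C: True; K: False; S: False; B: True; V: True; Q: False; R: False; M: False; G: False; A: True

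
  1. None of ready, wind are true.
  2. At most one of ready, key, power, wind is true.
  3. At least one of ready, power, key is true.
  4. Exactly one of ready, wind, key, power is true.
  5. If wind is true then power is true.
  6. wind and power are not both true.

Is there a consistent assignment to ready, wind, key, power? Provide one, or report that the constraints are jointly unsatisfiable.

ready = False, wind = False, key = True, power = False

  (1) {ready, wind}: 0 true — none ✓
  (2) {ready, key, power, wind}: 1 true — at most one ✓
  (3) {ready, power, key}: 1 true — at least one ✓
  (4) {ready, wind, key, power}: 1 true — exactly one ✓
  (5) wind=F ⇒ power: vacuous ✓
  (6) wind=F, power=F — not both ✓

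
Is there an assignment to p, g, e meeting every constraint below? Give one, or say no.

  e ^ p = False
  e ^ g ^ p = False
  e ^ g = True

p = True, g = False, e = True

e ^ p = T ^ T = False ✓
e ^ g ^ p = T ^ F ^ T = False ✓
e ^ g = T ^ F = True ✓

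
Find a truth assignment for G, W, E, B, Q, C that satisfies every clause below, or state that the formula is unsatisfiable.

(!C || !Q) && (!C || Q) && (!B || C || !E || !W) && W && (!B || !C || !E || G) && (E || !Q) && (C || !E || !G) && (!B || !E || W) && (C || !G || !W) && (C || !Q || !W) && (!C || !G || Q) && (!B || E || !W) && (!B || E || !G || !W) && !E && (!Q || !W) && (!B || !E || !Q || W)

G=F; W=T; E=F; B=F; Q=F; C=F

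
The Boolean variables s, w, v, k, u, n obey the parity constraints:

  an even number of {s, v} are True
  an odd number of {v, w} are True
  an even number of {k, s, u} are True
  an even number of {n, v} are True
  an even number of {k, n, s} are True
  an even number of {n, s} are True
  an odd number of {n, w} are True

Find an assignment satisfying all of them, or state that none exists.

s: True, w: False, v: True, k: False, u: True, n: True

{s, v}: 2 true → even ✓
{v, w}: 1 true → odd ✓
{k, s, u}: 2 true → even ✓
{n, v}: 2 true → even ✓
{k, n, s}: 2 true → even ✓
{n, s}: 2 true → even ✓
{n, w}: 1 true → odd ✓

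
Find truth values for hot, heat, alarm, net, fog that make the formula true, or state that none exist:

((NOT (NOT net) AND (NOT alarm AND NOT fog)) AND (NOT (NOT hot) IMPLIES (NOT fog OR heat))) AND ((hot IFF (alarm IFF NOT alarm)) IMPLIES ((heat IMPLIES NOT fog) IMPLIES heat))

hot=T, heat=T, alarm=F, net=T, fog=F

  (NOT (NOT net) AND (NOT alarm AND NOT fog)) AND (NOT (NOT hot) IMPLIES (NOT fog OR heat)) = True
    NOT (NOT net) AND (NOT alarm AND NOT fog) = True
      NOT (NOT net) = True
        NOT net = False
      NOT alarm AND NOT fog = True
        NOT alarm = True
        NOT fog = True
    NOT (NOT hot) IMPLIES (NOT fog OR heat) = True
      NOT (NOT hot) = True
        NOT hot = False
      NOT fog OR heat = True
        NOT fog = True
  (hot IFF (alarm IFF NOT alarm)) IMPLIES ((heat IMPLIES NOT fog) IMPLIES heat) = True
    hot IFF (alarm IFF NOT alarm) = False
      alarm IFF NOT alarm = False
        NOT alarm = True
    (heat IMPLIES NOT fog) IMPLIES heat = True
      heat IMPLIES NOT fog = True
        NOT fog = True
Both conjuncts True, so the formula holds.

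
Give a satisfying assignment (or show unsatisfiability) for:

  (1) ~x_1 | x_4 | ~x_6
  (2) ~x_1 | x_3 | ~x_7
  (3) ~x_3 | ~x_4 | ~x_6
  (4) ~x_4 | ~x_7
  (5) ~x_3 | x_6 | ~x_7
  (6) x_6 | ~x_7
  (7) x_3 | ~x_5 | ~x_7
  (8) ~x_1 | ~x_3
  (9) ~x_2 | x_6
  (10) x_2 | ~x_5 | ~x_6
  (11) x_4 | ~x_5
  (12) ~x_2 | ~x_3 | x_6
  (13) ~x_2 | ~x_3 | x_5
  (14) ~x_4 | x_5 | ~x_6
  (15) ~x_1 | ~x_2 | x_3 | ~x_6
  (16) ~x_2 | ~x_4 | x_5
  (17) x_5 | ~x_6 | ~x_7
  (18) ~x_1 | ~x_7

Set x_1 = False.
Set x_2 = False.
Set x_3 = False.
Set x_4 = False.
  then (x_4 | ~x_5) forces x_5 = False.
Set x_6 = True.
  then (x_5 | ~x_6 | ~x_7) forces x_7 = False.
All clauses satisfied.

x_1 = False, x_2 = False, x_3 = False, x_4 = False, x_5 = False, x_6 = True, x_7 = False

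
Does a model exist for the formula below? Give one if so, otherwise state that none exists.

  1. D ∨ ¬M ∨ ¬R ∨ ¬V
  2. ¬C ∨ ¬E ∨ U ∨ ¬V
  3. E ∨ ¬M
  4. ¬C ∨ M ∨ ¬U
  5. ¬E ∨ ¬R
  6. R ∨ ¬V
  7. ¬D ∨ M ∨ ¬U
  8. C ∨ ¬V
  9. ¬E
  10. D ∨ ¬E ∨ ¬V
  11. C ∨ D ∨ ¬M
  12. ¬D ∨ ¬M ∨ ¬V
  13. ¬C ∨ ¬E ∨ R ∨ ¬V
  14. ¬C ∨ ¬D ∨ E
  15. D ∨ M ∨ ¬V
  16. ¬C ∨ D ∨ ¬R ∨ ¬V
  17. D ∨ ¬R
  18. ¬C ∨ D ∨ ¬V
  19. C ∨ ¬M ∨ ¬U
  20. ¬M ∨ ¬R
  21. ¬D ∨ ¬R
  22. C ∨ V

D=F, V=F, R=F, U=F, C=T, E=F, M=F

Unit clause (¬E) forces E = False.
In (E ∨ ¬M) only ¬M is left, so M = False.
Try D = True:
  (¬D ∨ M ∨ ¬U) forces U = False.
  (¬C ∨ ¬D ∨ E) forces C = False.
  (C ∨ ¬V) forces V = False.
  clause (C ∨ V) is falsified — backtrack.
So D = False.
  then (D ∨ M ∨ ¬V) forces V = False.
  then (D ∨ ¬R) forces R = False.
  then (C ∨ V) forces C = True.
  then (¬C ∨ M ∨ ¬U) forces U = False.
All clauses satisfied.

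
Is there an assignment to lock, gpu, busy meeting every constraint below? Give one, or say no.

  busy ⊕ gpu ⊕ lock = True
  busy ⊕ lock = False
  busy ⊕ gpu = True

lock=F, gpu=T, busy=F

busy ⊕ gpu ⊕ lock = F ⊕ T ⊕ F = True ✓
busy ⊕ lock = F ⊕ F = False ✓
busy ⊕ gpu = F ⊕ T = True ✓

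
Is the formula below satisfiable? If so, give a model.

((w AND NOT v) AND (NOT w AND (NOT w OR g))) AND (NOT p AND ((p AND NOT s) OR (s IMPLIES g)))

Unsatisfiable — no assignment works.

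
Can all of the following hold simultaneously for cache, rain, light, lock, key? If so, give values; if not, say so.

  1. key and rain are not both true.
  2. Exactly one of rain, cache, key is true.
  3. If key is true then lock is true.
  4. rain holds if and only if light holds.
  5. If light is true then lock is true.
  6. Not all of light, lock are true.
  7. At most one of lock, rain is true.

cache: True, rain: False, light: False, lock: True, key: False

  (1) key=F, rain=F — not both ✓
  (2) {rain, cache, key}: 1 true — exactly one ✓
  (3) key=F ⇒ lock: vacuous ✓
  (4) rain=F, light=F — same ✓
  (5) light=F ⇒ lock: vacuous ✓
  (6) {light, lock}: 1/2 true — not all ✓
  (7) {lock, rain}: 1 true — at most one ✓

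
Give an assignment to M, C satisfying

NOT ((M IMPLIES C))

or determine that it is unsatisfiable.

M: True; C: False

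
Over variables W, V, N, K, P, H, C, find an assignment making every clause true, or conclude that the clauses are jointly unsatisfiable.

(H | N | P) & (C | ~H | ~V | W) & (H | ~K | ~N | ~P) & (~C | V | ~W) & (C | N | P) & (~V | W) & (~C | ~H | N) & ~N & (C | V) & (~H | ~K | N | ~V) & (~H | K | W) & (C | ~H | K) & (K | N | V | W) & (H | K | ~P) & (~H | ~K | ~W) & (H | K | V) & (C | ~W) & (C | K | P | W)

Unit clause (~N) forces N = False.
Set W = True.
  then (C | ~W) forces C = True.
  then (~C | V | ~W) forces V = True.
  then (~C | ~H | N) forces H = False.
  then (H | N | P) forces P = True.
  then (H | K | ~P) forces K = True.
All clauses satisfied.

W: True, V: True, N: False, K: True, P: True, H: False, C: True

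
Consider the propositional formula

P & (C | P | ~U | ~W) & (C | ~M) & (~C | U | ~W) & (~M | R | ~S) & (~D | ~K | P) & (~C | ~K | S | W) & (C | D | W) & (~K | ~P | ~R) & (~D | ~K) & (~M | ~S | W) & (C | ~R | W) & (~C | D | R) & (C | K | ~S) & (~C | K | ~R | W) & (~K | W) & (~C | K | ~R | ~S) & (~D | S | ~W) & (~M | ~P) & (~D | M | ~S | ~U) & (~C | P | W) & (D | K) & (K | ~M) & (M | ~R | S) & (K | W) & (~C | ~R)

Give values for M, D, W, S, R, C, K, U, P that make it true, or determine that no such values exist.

Unit clause (P) forces P = True.
In (~M | ~P) only ~M is left, so M = False.
Set D = False.
  then (D | K) forces K = True.
  then (~K | ~P | ~R) forces R = False.
  then (~C | D | R) forces C = False.
  then (~K | W) forces W = True.
Set S = False.
Set U = True.
All clauses satisfied.

M: False, D: False, W: True, S: False, R: False, C: False, K: True, U: True, P: True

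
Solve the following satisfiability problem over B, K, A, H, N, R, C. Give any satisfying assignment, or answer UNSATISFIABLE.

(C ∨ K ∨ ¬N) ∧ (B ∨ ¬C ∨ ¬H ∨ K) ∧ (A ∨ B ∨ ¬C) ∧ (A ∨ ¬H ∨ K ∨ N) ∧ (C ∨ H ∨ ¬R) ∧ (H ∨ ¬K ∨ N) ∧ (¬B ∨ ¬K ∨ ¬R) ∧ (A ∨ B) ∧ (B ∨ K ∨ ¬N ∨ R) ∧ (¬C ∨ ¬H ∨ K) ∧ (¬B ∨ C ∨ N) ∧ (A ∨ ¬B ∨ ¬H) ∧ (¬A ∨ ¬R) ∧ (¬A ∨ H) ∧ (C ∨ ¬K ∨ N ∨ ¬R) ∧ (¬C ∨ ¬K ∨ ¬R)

Set B = False.
  then (A ∨ B) forces A = True.
  then (¬A ∨ ¬R) forces R = False.
  then (¬A ∨ H) forces H = True.
Set K = True.
Set N = False.
Set C = True.
All clauses satisfied.

B=F, K=T, A=T, H=T, N=F, R=F, C=T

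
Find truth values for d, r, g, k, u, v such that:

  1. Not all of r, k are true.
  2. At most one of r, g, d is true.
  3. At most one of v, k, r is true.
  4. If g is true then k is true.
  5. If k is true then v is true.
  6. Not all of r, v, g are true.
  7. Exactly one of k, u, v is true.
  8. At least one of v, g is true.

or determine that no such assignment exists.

d=F, r=F, g=F, k=F, u=F, v=T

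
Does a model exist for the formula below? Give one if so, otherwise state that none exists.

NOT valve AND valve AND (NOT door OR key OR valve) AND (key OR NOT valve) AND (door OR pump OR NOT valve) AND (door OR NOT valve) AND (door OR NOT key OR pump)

Case valve = True:
  Clause (NOT valve) is falsified — contradiction.
Case valve = False:
  Clause (valve) is falsified — contradiction.
Both cases fail, so the formula is unsatisfiable.

Unsatisfiable — no assignment works.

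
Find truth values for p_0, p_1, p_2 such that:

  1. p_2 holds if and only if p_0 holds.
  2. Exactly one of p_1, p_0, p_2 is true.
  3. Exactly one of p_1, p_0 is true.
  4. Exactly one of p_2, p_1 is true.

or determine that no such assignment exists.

p_0=F, p_1=T, p_2=F

  (1) p_2=F, p_0=F — same ✓
  (2) {p_1, p_0, p_2}: 1 true — exactly one ✓
  (3) {p_1, p_0}: 1 true — exactly one ✓
  (4) {p_2, p_1}: 1 true — exactly one ✓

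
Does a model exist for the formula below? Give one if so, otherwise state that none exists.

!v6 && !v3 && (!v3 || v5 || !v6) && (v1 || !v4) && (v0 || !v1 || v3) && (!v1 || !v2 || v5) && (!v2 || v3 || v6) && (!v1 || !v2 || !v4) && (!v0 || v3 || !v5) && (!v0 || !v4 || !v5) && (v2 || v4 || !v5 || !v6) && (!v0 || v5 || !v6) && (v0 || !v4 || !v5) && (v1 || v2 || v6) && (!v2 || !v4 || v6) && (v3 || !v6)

Unit clause (!v6) forces v6 = False.
Unit clause (!v3) forces v3 = False.
In (!v2 || v3 || v6) only !v2 is left, so v2 = False.
In (v1 || v2 || v6) only v1 is left, so v1 = True.
In (v0 || !v1 || v3) only v0 is left, so v0 = True.
In (!v0 || v3 || !v5) only !v5 is left, so v5 = False.
Set v4 = False.
All clauses satisfied.

v0 = True, v1 = True, v2 = False, v3 = False, v4 = False, v5 = False, v6 = False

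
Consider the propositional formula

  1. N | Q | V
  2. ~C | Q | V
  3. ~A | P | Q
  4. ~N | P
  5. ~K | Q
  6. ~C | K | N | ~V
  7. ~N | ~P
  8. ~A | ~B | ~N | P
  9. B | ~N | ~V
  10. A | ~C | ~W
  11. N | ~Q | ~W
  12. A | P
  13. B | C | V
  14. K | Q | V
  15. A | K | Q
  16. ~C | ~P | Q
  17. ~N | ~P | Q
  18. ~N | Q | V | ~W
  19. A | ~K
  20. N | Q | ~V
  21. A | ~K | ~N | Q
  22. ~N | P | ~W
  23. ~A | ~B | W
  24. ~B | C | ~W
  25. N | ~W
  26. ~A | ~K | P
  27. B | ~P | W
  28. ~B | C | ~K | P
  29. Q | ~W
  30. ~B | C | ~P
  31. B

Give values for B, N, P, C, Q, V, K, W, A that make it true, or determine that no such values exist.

Unit clause (B) forces B = True.
Try N = True:
  (~N | P) forces P = True.
  clause (~N | ~P) is falsified — backtrack.
So N = False.
  then (N | ~W) forces W = False.
  then (~A | ~B | W) forces A = False.
  then (A | P) forces P = True.
  then (A | ~K) forces K = False.
  then (~B | C | ~P) forces C = True.
  then (~C | K | N | ~V) forces V = False.
  then (K | Q | V) forces Q = True.
All clauses satisfied.

B: True, N: False, P: True, C: True, Q: True, V: False, K: False, W: False, A: False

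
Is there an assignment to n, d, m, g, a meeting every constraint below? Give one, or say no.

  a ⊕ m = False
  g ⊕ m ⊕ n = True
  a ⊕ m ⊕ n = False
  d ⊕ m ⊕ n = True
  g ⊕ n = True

n = False, d = True, m = False, g = True, a = False

a ⊕ m = F ⊕ F = False ✓
g ⊕ m ⊕ n = T ⊕ F ⊕ F = True ✓
a ⊕ m ⊕ n = F ⊕ F ⊕ F = False ✓
d ⊕ m ⊕ n = T ⊕ F ⊕ F = True ✓
g ⊕ n = T ⊕ F = True ✓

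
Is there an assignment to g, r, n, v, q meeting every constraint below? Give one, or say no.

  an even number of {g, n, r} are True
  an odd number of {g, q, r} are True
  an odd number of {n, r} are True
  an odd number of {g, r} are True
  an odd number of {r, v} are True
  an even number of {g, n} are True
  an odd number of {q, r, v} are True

g: True, r: False, n: True, v: True, q: False

{g, n, r}: 2 true → even ✓
{g, q, r}: 1 true → odd ✓
{n, r}: 1 true → odd ✓
{g, r}: 1 true → odd ✓
{r, v}: 1 true → odd ✓
{g, n}: 2 true → even ✓
{q, r, v}: 1 true → odd ✓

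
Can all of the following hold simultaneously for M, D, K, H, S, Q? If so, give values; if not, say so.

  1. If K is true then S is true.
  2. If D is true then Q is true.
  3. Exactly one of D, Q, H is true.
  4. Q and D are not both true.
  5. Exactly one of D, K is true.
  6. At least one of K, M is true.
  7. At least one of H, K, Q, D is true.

M: True, D: False, K: True, H: False, S: True, Q: True

  (1) K=T ⇒ S: T ✓
  (2) D=F ⇒ Q: vacuous ✓
  (3) {D, Q, H}: 1 true — exactly one ✓
  (4) Q=T, D=F — not both ✓
  (5) {D, K}: 1 true — exactly one ✓
  (6) {K, M}: 2 true — at least one ✓
  (7) {H, K, Q, D}: 2 true — at least one ✓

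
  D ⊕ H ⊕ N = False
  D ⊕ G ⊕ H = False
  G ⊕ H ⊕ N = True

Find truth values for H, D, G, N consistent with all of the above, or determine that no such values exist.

H = True, D = True, G = False, N = False

D ⊕ H ⊕ N = T ⊕ T ⊕ F = False ✓
D ⊕ G ⊕ H = T ⊕ F ⊕ T = False ✓
G ⊕ H ⊕ N = F ⊕ T ⊕ F = True ✓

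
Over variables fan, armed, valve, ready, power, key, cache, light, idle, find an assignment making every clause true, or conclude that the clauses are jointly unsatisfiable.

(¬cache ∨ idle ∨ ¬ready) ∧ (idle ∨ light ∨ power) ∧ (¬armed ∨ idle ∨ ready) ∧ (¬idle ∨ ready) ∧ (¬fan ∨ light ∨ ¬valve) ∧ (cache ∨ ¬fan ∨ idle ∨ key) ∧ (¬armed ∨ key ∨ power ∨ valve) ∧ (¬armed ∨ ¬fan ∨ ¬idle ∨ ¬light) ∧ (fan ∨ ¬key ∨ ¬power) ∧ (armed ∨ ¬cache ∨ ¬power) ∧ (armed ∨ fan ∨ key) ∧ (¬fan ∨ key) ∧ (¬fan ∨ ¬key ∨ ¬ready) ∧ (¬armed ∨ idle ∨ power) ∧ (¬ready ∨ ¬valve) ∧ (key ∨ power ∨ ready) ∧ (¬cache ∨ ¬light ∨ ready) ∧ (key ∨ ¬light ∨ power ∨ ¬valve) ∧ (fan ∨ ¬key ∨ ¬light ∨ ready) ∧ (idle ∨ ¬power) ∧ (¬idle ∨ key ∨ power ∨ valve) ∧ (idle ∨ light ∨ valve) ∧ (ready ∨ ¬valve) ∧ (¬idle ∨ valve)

fan: False, armed: False, valve: False, ready: True, power: False, key: True, cache: False, light: True, idle: False

Set fan = False.
Set armed = False.
  then (armed ∨ fan ∨ key) forces key = True.
  then (fan ∨ ¬key ∨ ¬power) forces power = False.
Try valve = True:
  (¬ready ∨ ¬valve) forces ready = False.
  clause (ready ∨ ¬valve) is falsified — backtrack.
So valve = False.
  then (¬idle ∨ valve) forces idle = False.
  then (idle ∨ light ∨ power) forces light = True.
  then (fan ∨ ¬key ∨ ¬light ∨ ready) forces ready = True.
  then (¬cache ∨ idle ∨ ¬ready) forces cache = False.
All clauses satisfied.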